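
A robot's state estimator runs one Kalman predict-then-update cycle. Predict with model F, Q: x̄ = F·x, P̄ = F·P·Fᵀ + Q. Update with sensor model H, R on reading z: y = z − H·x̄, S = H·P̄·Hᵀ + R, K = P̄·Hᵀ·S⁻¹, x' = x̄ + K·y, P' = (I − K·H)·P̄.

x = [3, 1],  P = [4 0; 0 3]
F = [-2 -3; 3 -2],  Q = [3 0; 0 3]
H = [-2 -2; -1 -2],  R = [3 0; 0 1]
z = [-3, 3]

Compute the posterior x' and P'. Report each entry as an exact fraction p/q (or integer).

x' = [45995/10261, -36107/10261]
P' = [37098/10261 -23118/10261; -23118/10261 16323/10261]

x̄ = F·x = [-9, 7]
P̄ = F·P·Fᵀ + Q = [46 -6; -6 51]
y = z − H·x̄ = [-7, 8]
S = H·P̄·Hᵀ + R = [343 260; 260 227]
K = P̄·Hᵀ·S⁻¹ = [-9320/10261 9138/10261; 4530/10261 -9528/10261]
x' = x̄ + K·y = [45995/10261, -36107/10261]
P' = (I − K·H)·P̄ = [37098/10261 -23118/10261; -23118/10261 16323/10261]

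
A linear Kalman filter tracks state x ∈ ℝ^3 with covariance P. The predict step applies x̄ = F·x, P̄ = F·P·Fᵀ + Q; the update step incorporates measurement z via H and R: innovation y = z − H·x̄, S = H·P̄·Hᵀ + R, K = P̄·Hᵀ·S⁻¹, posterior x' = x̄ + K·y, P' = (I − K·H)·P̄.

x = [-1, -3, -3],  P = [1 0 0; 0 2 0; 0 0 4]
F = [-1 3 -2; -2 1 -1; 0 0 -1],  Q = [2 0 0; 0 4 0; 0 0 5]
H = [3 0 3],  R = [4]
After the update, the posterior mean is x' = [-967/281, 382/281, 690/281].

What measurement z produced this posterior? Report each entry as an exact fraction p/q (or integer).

x̄ = F·x = [-2, 2, 3]
P̄ = F·P·Fᵀ + Q = [37 16 8; 16 14 4; 8 4 9]
S = H·P̄·Hᵀ + R = [562]
K = P̄·Hᵀ·S⁻¹ = [135/562; 30/281; 51/562]
x' − x̄ = [-405/281, -180/281, -153/281] = K·y
y = (KᵀK)⁻¹·Kᵀ·(x' − x̄) = [-6]
z = y + H·x̄ = [-6] + [3] = [-3]

z = [-3]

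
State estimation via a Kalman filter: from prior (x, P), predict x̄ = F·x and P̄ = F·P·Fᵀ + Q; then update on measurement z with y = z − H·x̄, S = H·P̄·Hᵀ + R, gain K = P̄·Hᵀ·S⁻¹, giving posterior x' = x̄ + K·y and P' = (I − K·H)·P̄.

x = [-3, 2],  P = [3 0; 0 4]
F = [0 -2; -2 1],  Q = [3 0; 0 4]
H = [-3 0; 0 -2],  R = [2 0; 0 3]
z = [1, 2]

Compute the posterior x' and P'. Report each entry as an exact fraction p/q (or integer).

x' = [-4051/12055, -8176/12055]
P' = [2642/12055 -48/12055; -48/12055 8652/12055]

x̄ = F·x = [-4, 8]
P̄ = F·P·Fᵀ + Q = [19 -8; -8 20]
y = z − H·x̄ = [-11, 18]
S = H·P̄·Hᵀ + R = [173 -48; -48 83]
K = P̄·Hᵀ·S⁻¹ = [-3963/12055 32/12055; 72/12055 -5768/12055]
x' = x̄ + K·y = [-4051/12055, -8176/12055]
P' = (I − K·H)·P̄ = [2642/12055 -48/12055; -48/12055 8652/12055]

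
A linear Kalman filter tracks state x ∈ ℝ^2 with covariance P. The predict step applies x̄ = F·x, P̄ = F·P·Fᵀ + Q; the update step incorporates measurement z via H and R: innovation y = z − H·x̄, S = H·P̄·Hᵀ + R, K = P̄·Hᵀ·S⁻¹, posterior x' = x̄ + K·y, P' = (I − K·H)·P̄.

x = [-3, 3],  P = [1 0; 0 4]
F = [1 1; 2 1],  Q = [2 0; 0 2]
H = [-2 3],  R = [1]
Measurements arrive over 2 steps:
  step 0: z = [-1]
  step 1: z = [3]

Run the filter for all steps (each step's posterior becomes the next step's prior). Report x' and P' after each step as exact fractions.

step 0: x̄ = F·x = [0, -3]
step 0: P̄ = F·P·Fᵀ + Q = [7 6; 6 10]
step 0: y = z − H·x̄ = [8]
step 0: S = H·P̄·Hᵀ + R = [47]
step 0: K = P̄·Hᵀ·S⁻¹ = [4/47; 18/47]
step 0: x' = x̄ + K·y = [32/47, 3/47]
step 0: P' = (I − K·H)·P̄ = [313/47 210/47; 210/47 146/47]
step 1: x̄ = F·x = [35/47, 67/47]
step 1: P̄ = F·P·Fᵀ + Q = [973/47 1402/47; 1402/47 2332/47]
step 1: y = z − H·x̄ = [10/47]
step 1: S = H·P̄·Hᵀ + R = [8103/47]
step 1: K = P̄·Hᵀ·S⁻¹ = [2260/8103; 4192/8103]
step 1: x' = x̄ + K·y = [6515/8103, 12443/8103]
step 1: P' = (I − K·H)·P̄ = [59077/8103 40138/8103; 40138/8103 28156/8103]

step 0: x' = [32/47, 3/47], P' = [313/47 210/47; 210/47 146/47]
step 1: x' = [6515/8103, 12443/8103], P' = [59077/8103 40138/8103; 40138/8103 28156/8103]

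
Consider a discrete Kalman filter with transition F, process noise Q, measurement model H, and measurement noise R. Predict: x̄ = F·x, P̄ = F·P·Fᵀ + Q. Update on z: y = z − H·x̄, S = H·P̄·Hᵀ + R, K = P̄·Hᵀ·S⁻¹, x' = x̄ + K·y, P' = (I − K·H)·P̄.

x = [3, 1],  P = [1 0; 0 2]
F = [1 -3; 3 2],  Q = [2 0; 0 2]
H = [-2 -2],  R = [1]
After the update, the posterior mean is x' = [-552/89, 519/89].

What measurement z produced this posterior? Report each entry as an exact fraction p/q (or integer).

x̄ = F·x = [0, 11]
P̄ = F·P·Fᵀ + Q = [21 -9; -9 19]
S = H·P̄·Hᵀ + R = [89]
K = P̄·Hᵀ·S⁻¹ = [-24/89; -20/89]
x' − x̄ = [-552/89, -460/89] = K·y
y = (KᵀK)⁻¹·Kᵀ·(x' − x̄) = [23]
z = y + H·x̄ = [23] + [-22] = [1]

z = [1]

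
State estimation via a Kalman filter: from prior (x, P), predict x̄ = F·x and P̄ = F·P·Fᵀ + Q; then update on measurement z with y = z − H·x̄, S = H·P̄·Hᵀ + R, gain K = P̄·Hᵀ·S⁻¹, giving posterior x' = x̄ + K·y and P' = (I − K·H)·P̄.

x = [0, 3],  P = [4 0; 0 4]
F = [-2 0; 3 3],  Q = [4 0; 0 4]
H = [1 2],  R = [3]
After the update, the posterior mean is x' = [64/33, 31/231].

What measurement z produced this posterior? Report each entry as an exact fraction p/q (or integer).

x̄ = F·x = [0, 9]
P̄ = F·P·Fᵀ + Q = [20 -24; -24 76]
S = H·P̄·Hᵀ + R = [231]
K = P̄·Hᵀ·S⁻¹ = [-4/33; 128/231]
x' − x̄ = [64/33, -2048/231] = K·y
y = (KᵀK)⁻¹·Kᵀ·(x' − x̄) = [-16]
z = y + H·x̄ = [-16] + [18] = [2]

z = [2]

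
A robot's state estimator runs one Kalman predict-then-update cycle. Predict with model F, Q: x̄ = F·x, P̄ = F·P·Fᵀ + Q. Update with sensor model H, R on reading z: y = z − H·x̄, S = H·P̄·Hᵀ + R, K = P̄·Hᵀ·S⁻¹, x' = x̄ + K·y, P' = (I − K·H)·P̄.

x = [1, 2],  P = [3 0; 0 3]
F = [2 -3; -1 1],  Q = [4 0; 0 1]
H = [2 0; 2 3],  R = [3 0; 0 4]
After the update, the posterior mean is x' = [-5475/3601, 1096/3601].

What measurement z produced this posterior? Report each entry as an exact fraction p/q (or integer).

x̄ = F·x = [-4, 1]
P̄ = F·P·Fᵀ + Q = [43 -15; -15 7]
S = H·P̄·Hᵀ + R = [175 82; 82 59]
K = P̄·Hᵀ·S⁻¹ = [1712/3601 123/3601; -1032/3601 885/3601]
x' − x̄ = [8929/3601, -2505/3601] = K·y
y = (KᵀK)⁻¹·Kᵀ·(x' − x̄) = [5, 3]
z = y + H·x̄ = [5, 3] + [-8, -5] = [-3, -2]

z = [-3, -2]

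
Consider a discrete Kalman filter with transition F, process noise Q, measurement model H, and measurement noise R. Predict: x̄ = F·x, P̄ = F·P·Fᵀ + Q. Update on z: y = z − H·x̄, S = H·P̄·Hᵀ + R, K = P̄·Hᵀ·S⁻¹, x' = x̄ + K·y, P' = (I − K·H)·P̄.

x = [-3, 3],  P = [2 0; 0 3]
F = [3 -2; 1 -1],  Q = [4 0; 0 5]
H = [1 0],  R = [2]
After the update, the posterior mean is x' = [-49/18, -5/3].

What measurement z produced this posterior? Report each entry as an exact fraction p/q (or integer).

x̄ = F·x = [-15, -6]
P̄ = F·P·Fᵀ + Q = [34 12; 12 10]
S = H·P̄·Hᵀ + R = [36]
K = P̄·Hᵀ·S⁻¹ = [17/18; 1/3]
x' − x̄ = [221/18, 13/3] = K·y
y = (KᵀK)⁻¹·Kᵀ·(x' − x̄) = [13]
z = y + H·x̄ = [13] + [-15] = [-2]

z = [-2]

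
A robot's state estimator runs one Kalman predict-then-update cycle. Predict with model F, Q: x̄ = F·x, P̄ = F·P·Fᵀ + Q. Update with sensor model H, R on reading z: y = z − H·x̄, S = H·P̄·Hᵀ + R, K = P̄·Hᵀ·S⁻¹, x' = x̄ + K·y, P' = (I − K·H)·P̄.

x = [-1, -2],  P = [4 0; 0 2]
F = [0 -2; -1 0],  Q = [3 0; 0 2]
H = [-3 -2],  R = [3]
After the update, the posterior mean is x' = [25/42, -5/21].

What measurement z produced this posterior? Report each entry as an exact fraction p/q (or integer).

z = [-1]

x̄ = F·x = [4, 1]
P̄ = F·P·Fᵀ + Q = [11 0; 0 6]
S = H·P̄·Hᵀ + R = [126]
K = P̄·Hᵀ·S⁻¹ = [-11/42; -2/21]
x' − x̄ = [-143/42, -26/21] = K·y
y = (KᵀK)⁻¹·Kᵀ·(x' − x̄) = [13]
z = y + H·x̄ = [13] + [-14] = [-1]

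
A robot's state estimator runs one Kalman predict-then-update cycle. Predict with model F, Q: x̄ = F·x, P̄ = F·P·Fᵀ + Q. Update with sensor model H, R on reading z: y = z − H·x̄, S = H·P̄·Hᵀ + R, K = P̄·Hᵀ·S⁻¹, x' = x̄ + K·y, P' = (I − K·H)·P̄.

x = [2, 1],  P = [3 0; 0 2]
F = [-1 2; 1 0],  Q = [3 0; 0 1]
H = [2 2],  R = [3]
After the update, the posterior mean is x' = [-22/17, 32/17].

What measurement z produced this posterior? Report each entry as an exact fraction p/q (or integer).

x̄ = F·x = [0, 2]
P̄ = F·P·Fᵀ + Q = [14 -3; -3 4]
S = H·P̄·Hᵀ + R = [51]
K = P̄·Hᵀ·S⁻¹ = [22/51; 2/51]
x' − x̄ = [-22/17, -2/17] = K·y
y = (KᵀK)⁻¹·Kᵀ·(x' − x̄) = [-3]
z = y + H·x̄ = [-3] + [4] = [1]

z = [1]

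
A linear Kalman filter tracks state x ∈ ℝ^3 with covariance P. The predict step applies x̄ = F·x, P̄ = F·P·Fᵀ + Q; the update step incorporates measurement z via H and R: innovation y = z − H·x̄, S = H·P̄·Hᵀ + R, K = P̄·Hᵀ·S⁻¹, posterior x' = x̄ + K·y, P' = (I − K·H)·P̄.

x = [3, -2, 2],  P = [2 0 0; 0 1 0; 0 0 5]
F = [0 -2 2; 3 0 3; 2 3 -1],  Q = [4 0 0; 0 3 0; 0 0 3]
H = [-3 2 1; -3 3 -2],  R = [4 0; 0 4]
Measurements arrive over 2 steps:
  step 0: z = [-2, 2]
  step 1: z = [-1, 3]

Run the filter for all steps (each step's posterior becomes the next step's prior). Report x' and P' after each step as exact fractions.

step 0: x̄ = F·x = [8, 15, -2]
step 0: P̄ = F·P·Fᵀ + Q = [28 30 -16; 30 66 -3; -16 -3 25]
step 0: y = z − H·x̄ = [-6, -23]
step 0: S = H·P̄·Hᵀ + R = [269 103; 103 254]
step 0: K = P̄·Hᵀ·S⁻¹ = [-14074/57717 14342/57717; -204/6413 2961/6413; 18151/57717 -9860/57717]
step 0: x' = x̄ + K·y = [216314/57717, 29316/6413, 2440/57717]
step 0: P' = (I − K·H)·P̄ = [508120/57717 71712/6413 177248/57717; 71712/6413 93660/6413 27000/6413; 177248/57717 27000/6413 118348/57717]
step 1: x̄ = F·x = [-47528/5247, 72918/6413, 407240/19239]
step 1: P̄ = F·P·Fᵀ + Q = [17620/477 -35928/583 -158272/1749; -35928/583 1000203/6413 1246788/6413; -158272/1749 1246788/6413 1720927/6413]
step 1: y = z − H·x̄ = [-462265/6413, -102291/6413]
step 1: S = H·P̄·Hᵀ + R = [21091043/6413 7631724/6413; 7631724/6413 3231527/6413]
step 1: K = P̄·Hᵀ·S⁻¹ = [-173396852/1545776345 57616164/1545776345; 219379386/1545776345 291573063/1545776345; 573900909/1545776345 -379770738/1545776345]
step 1: x' = x̄ + K·y = [-21797772112/13911987105, -2888163501/1545776345, -7771646137/4637329035]
step 1: P' = (I − K·H)·P̄ = [66876925252/13911987105 9388602156/1545776345 8464550092/4637329035; 9388602156/1545776345 12488392392/1545776345 4066539228/1545776345; 8464550092/4637329035 4066539228/1545776345 2627075272/1545776345]

step 0: x' = [216314/57717, 29316/6413, 2440/57717], P' = [508120/57717 71712/6413 177248/57717; 71712/6413 93660/6413 27000/6413; 177248/57717 27000/6413 118348/57717]
step 1: x' = [-21797772112/13911987105, -2888163501/1545776345, -7771646137/4637329035], P' = [66876925252/13911987105 9388602156/1545776345 8464550092/4637329035; 9388602156/1545776345 12488392392/1545776345 4066539228/1545776345; 8464550092/4637329035 4066539228/1545776345 2627075272/1545776345]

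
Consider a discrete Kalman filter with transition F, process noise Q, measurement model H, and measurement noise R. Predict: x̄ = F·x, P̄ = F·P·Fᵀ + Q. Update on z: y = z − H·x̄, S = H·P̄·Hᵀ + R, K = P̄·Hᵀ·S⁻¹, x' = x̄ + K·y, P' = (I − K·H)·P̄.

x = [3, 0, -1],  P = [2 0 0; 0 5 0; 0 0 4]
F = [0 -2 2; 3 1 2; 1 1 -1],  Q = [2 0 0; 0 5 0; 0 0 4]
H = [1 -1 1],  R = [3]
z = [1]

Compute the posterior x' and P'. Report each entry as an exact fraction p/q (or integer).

x̄ = F·x = [-2, 7, 4]
P̄ = F·P·Fᵀ + Q = [38 6 -18; 6 44 3; -18 3 15]
y = z − H·x̄ = [6]
S = H·P̄·Hᵀ + R = [46]
K = P̄·Hᵀ·S⁻¹ = [7/23; -35/46; -3/23]
x' = x̄ + K·y = [-4/23, 56/23, 74/23]
P' = (I − K·H)·P̄ = [776/23 383/23 -372/23; 383/23 799/46 -36/23; -372/23 -36/23 327/23]

x' = [-4/23, 56/23, 74/23]
P' = [776/23 383/23 -372/23; 383/23 799/46 -36/23; -372/23 -36/23 327/23]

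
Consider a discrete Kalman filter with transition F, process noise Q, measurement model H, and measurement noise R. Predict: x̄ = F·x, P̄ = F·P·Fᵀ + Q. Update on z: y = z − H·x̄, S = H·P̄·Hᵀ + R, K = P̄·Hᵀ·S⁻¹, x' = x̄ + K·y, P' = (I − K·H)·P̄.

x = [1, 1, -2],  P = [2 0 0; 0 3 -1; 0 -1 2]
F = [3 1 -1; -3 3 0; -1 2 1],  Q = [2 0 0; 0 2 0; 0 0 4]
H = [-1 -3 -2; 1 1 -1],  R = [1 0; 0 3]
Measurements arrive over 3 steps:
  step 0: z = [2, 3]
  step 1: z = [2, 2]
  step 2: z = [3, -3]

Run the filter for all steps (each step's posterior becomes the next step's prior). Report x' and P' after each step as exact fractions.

step 0: x' = [78944/21707, -27182/21707, -20463/21707], P' = [259932/21707 -137861/21707 75979/21707; -137861/21707 82140/21707 -51551/21707; 75979/21707 -51551/21707 41084/21707]
step 1: x' = [34479126/11577815, -191015091/162089410, -11892788/16208941], P' = [496113958/81044705 -254708527/81044705 25530102/16208941; -254708527/81044705 325877271/162089410 -3000269/2315563; 25530102/16208941 -3000269/2315563 19810297/16208941]
step 2: x' = [2600965568389/7507930743512, -2918498461169/1876982685878, 4780623688727/7507930743512], P' = [90122734448647/15015861487024 -2890296105901/938491342939 23160947603721/15015861487024; -2890296105901/938491342939 3709835746033/1876982685878 -2398005040483/1876982685878; 23160947603721/15015861487024 -2398005040483/1876982685878 18201462381103/15015861487024]

step 0: x̄ = F·x = [6, 0, -1]
step 0: P̄ = F·P·Fᵀ + Q = [27 -6 -1; -6 47 21; -1 21 16]
step 0: y = z − H·x̄ = [6, -4]
step 0: S = H·P̄·Hᵀ + R = [727 -90; -90 41]
step 0: K = P̄·Hᵀ·S⁻¹ = [1693/21707 15364/21707; -5457/21707 -1390/21707; -3494/21707 -5552/21707]
step 0: x' = x̄ + K·y = [78944/21707, -27182/21707, -20463/21707]
step 0: P' = (I − K·H)·P̄ = [259932/21707 -137861/21707 75979/21707; -137861/21707 82140/21707 -51551/21707; 75979/21707 -51551/21707 41084/21707]
step 1: x̄ = F·x = [230113/21707, -318378/21707, -153771/21707]
step 1: P̄ = F·P·Fᵀ + Q = [1326088/21707 -2537544/21707 -990438/21707; -2537544/21707 5603560/21707 2130795/21707; -990438/21707 2130795/21707 909686/21707]
step 1: y = z − H·x̄ = [-141307/3101, -3156/3101]
step 1: S = H·P̄·Hᵀ + R = [1261247/443 -62163/443; -62163/443 11197/443]
step 1: K = P̄·Hᵀ·S⁻¹ = [12710603/81044705 5416901/11577815; -48177099/162089410 1260907/23155630; -2145047/16208941 -727718/2315563]
step 1: x' = x̄ + K·y = [34479126/11577815, -191015091/162089410, -11892788/16208941]
step 1: P' = (I − K·H)·P̄ = [496113958/81044705 -254708527/81044705 25530102/16208941; -254708527/81044705 325877271/162089410 -3000269/2315563; 25530102/16208941 -3000269/2315563 19810297/16208941]
step 2: x̄ = F·x = [196576583/23155630, -404233713/32417882, -491832913/81044705]
step 2: P̄ = F·P·Fᵀ + Q = [5609939521/162089410 -274656063/4631126 -1919447268/81044705; -274656063/4631126 4271326495/32417882 812074131/16208941; -1919447268/81044705 812074131/16208941 1914594233/81044705]
step 2: y = z − H·x̄ = [-3084266518/81044705, -58914398/11577815]
step 2: S = H·P̄·Hᵀ + R = [118857009708/81044705 -5804987674/81044705; -5804987674/81044705 1746205367/81044705]
step 2: K = P̄·Hᵀ·S⁻¹ = [2289583427159/15015861487024 3452841525085/7507930743512; -552904945331/1876982685878 54541429119/938491342939; -2011751394335/15015861487024 -2370759183541/7507930743512]
step 2: x' = x̄ + K·y = [2600965568389/7507930743512, -2918498461169/1876982685878, 4780623688727/7507930743512]
step 2: P' = (I − K·H)·P̄ = [90122734448647/15015861487024 -2890296105901/938491342939 23160947603721/15015861487024; -2890296105901/938491342939 3709835746033/1876982685878 -2398005040483/1876982685878; 23160947603721/15015861487024 -2398005040483/1876982685878 18201462381103/15015861487024]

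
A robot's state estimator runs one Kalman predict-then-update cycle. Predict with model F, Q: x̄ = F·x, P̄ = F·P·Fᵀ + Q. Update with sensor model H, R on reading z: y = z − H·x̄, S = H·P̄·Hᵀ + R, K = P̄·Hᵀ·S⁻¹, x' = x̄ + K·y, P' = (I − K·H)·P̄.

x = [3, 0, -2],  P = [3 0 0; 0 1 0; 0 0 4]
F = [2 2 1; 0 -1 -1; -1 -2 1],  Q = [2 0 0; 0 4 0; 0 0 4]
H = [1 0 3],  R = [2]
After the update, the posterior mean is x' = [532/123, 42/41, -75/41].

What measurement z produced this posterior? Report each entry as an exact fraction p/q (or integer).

z = [-1]

x̄ = F·x = [4, 2, -5]
P̄ = F·P·Fᵀ + Q = [22 -6 -6; -6 9 -2; -6 -2 15]
S = H·P̄·Hᵀ + R = [123]
K = P̄·Hᵀ·S⁻¹ = [4/123; -4/41; 13/41]
x' − x̄ = [40/123, -40/41, 130/41] = K·y
y = (KᵀK)⁻¹·Kᵀ·(x' − x̄) = [10]
z = y + H·x̄ = [10] + [-11] = [-1]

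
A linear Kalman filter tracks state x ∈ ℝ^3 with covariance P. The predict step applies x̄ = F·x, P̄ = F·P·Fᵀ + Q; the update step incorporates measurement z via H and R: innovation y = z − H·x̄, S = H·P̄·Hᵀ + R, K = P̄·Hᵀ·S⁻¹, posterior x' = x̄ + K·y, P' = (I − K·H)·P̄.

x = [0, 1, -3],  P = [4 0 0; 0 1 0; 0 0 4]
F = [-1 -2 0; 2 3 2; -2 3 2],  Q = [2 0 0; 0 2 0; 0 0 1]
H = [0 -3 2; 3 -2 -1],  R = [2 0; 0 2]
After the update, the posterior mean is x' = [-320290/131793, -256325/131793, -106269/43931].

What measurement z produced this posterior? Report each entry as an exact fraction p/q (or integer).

z = [1, -1]

x̄ = F·x = [-2, -3, -3]
P̄ = F·P·Fᵀ + Q = [10 -14 2; -14 43 9; 2 9 42]
S = H·P̄·Hᵀ + R = [449 303; 303 498]
K = P̄·Hᵀ·S⁻¹ = [1980/43931 11206/131793; -4589/43931 -27880/131793; 14916/43931 -13839/43931]
x' − x̄ = [-56704/131793, 139054/131793, 25524/43931] = K·y
y = (KᵀK)⁻¹·Kᵀ·(x' − x̄) = [-2, -4]
z = y + H·x̄ = [-2, -4] + [3, 3] = [1, -1]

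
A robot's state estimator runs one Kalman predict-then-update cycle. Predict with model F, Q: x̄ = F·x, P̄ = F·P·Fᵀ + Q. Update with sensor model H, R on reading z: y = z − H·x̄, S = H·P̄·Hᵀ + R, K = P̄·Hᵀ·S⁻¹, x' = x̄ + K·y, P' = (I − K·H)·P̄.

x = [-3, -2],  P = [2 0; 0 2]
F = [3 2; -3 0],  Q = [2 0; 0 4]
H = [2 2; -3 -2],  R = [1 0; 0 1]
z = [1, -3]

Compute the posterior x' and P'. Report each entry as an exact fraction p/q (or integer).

x̄ = F·x = [-13, 9]
P̄ = F·P·Fᵀ + Q = [28 -18; -18 22]
y = z − H·x̄ = [9, -24]
S = H·P̄·Hᵀ + R = [57 -76; -76 125]
K = P̄·Hᵀ·S⁻¹ = [-1148/1349 -64/71; 1760/1349 62/71]
x' = x̄ + K·y = [1315/1349, -291/1349]
P' = (I − K·H)·P̄ = [2364/1349 -2938/1349; -2938/1349 3818/1349]

x' = [1315/1349, -291/1349]
P' = [2364/1349 -2938/1349; -2938/1349 3818/1349]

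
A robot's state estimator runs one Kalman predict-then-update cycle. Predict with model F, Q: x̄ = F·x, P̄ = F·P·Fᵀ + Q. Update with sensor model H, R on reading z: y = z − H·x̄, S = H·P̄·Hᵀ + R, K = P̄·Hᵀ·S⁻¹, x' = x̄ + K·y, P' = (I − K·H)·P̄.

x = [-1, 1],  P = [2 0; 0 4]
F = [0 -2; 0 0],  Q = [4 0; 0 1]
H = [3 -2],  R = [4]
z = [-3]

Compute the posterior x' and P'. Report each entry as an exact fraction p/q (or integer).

x' = [-49/47, -3/94]
P' = [40/47 30/47; 30/47 46/47]

x̄ = F·x = [-2, 0]
P̄ = F·P·Fᵀ + Q = [20 0; 0 1]
y = z − H·x̄ = [3]
S = H·P̄·Hᵀ + R = [188]
K = P̄·Hᵀ·S⁻¹ = [15/47; -1/94]
x' = x̄ + K·y = [-49/47, -3/94]
P' = (I − K·H)·P̄ = [40/47 30/47; 30/47 46/47]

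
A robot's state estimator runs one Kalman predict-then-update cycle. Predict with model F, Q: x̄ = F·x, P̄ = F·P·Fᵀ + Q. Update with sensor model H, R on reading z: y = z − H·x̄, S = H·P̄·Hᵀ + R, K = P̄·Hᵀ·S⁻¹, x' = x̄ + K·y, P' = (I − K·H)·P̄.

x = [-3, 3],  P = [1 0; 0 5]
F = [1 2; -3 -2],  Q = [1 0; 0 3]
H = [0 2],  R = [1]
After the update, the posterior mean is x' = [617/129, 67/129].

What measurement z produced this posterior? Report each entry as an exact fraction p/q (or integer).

z = [1]

x̄ = F·x = [3, 3]
P̄ = F·P·Fᵀ + Q = [22 -23; -23 32]
S = H·P̄·Hᵀ + R = [129]
K = P̄·Hᵀ·S⁻¹ = [-46/129; 64/129]
x' − x̄ = [230/129, -320/129] = K·y
y = (KᵀK)⁻¹·Kᵀ·(x' − x̄) = [-5]
z = y + H·x̄ = [-5] + [6] = [1]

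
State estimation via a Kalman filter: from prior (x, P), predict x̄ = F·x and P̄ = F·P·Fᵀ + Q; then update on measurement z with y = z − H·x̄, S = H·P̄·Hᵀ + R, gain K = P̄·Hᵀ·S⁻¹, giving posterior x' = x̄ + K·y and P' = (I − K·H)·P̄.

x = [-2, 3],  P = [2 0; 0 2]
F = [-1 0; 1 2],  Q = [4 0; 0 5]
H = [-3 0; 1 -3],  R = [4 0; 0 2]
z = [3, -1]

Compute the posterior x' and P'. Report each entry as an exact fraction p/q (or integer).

x̄ = F·x = [2, 4]
P̄ = F·P·Fᵀ + Q = [6 -2; -2 15]
y = z − H·x̄ = [9, 9]
S = H·P̄·Hᵀ + R = [58 -36; -36 155]
K = P̄·Hᵀ·S⁻¹ = [-1179/3847 24/3847; -381/3847 -1255/3847]
x' = x̄ + K·y = [-2701/3847, 664/3847]
P' = (I − K·H)·P̄ = [1572/3847 508/3847; 508/3847 1006/3847]

x' = [-2701/3847, 664/3847]
P' = [1572/3847 508/3847; 508/3847 1006/3847]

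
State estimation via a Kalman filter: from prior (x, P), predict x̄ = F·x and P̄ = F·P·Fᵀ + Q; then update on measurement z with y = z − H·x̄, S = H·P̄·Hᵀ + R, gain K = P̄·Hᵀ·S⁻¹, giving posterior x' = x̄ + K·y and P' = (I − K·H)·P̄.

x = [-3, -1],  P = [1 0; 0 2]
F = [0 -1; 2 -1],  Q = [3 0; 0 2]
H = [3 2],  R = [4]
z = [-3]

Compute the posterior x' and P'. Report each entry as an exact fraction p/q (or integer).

x̄ = F·x = [1, -5]
P̄ = F·P·Fᵀ + Q = [5 2; 2 8]
y = z − H·x̄ = [4]
S = H·P̄·Hᵀ + R = [105]
K = P̄·Hᵀ·S⁻¹ = [19/105; 22/105]
x' = x̄ + K·y = [181/105, -437/105]
P' = (I − K·H)·P̄ = [164/105 -208/105; -208/105 356/105]

x' = [181/105, -437/105]
P' = [164/105 -208/105; -208/105 356/105]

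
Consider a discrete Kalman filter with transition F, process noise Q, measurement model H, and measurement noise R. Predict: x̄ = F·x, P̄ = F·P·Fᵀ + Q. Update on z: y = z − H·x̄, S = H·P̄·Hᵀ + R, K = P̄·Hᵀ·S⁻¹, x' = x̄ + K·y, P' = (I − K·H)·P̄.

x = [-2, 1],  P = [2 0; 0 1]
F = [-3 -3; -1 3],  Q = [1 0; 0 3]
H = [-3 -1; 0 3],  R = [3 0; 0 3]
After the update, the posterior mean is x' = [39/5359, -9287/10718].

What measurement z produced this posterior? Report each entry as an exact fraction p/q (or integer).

x̄ = F·x = [3, 5]
P̄ = F·P·Fᵀ + Q = [28 -3; -3 14]
S = H·P̄·Hᵀ + R = [251 -15; -15 129]
K = P̄·Hᵀ·S⁻¹ = [-1764/5359 -579/5359; -5/10718 3489/10718]
x' − x̄ = [-16038/5359, -62877/10718] = K·y
y = (KᵀK)⁻¹·Kᵀ·(x' − x̄) = [15, -18]
z = y + H·x̄ = [15, -18] + [-14, 15] = [1, -3]

z = [1, -3]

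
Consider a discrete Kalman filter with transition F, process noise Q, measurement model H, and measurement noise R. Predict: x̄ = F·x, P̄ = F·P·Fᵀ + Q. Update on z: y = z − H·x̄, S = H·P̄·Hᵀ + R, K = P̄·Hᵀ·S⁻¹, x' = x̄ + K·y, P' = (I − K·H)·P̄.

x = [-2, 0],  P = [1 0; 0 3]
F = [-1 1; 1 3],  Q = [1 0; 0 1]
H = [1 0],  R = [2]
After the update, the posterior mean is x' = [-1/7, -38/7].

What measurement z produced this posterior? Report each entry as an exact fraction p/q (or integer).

x̄ = F·x = [2, -2]
P̄ = F·P·Fᵀ + Q = [5 8; 8 29]
S = H·P̄·Hᵀ + R = [7]
K = P̄·Hᵀ·S⁻¹ = [5/7; 8/7]
x' − x̄ = [-15/7, -24/7] = K·y
y = (KᵀK)⁻¹·Kᵀ·(x' − x̄) = [-3]
z = y + H·x̄ = [-3] + [2] = [-1]

z = [-1]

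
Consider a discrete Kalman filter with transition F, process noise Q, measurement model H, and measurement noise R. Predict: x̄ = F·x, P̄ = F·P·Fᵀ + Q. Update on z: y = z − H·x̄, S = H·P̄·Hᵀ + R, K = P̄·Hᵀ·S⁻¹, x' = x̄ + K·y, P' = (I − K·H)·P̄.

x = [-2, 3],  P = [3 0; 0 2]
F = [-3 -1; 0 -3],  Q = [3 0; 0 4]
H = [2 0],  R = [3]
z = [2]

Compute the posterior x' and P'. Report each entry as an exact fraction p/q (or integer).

x̄ = F·x = [3, -9]
P̄ = F·P·Fᵀ + Q = [32 6; 6 22]
y = z − H·x̄ = [-4]
S = H·P̄·Hᵀ + R = [131]
K = P̄·Hᵀ·S⁻¹ = [64/131; 12/131]
x' = x̄ + K·y = [137/131, -1227/131]
P' = (I − K·H)·P̄ = [96/131 18/131; 18/131 2738/131]

x' = [137/131, -1227/131]
P' = [96/131 18/131; 18/131 2738/131]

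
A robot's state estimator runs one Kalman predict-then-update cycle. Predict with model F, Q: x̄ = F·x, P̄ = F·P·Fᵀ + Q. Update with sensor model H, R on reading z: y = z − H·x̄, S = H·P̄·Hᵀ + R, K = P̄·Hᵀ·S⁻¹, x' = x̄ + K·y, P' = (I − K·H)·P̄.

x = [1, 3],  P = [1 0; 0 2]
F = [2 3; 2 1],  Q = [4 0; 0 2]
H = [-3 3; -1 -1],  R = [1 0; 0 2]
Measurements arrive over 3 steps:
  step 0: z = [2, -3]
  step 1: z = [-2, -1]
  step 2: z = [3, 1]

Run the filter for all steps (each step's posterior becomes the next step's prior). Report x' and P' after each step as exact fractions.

step 0: x' = [1384/1049, 4097/2098], P' = [526/1049 464/1049; 464/1049 517/1049]
step 1: x' = [1175093/1027874, 242649/513937], P' = [254377/513937 223893/513937; 223893/513937 249404/513937]
step 2: x' = [-200238272/248862689, 96411689/497725378], P' = [123102208/248862689 108341504/248862689; 108341504/248862689 120695083/248862689]

step 0: x̄ = F·x = [11, 5]
step 0: P̄ = F·P·Fᵀ + Q = [26 10; 10 8]
step 0: y = z − H·x̄ = [20, 13]
step 0: S = H·P̄·Hᵀ + R = [127 54; 54 56]
step 0: K = P̄·Hᵀ·S⁻¹ = [-186/1049 -495/1049; 159/1049 -981/2098]
step 0: x' = x̄ + K·y = [1384/1049, 4097/2098]
step 0: P' = (I − K·H)·P̄ = [526/1049 464/1049; 464/1049 517/1049]
step 1: x̄ = F·x = [17827/2098, 9633/2098]
step 1: P̄ = F·P·Fᵀ + Q = [16521/1049 7367/1049; 7367/1049 6575/1049]
step 1: y = z − H·x̄ = [10193/1049, 12681/1049]
step 1: S = H·P̄·Hᵀ + R = [76307/1049 29838/1049; 29838/1049 39928/1049]
step 1: K = P̄·Hᵀ·S⁻¹ = [-91452/513937 -239135/513937; 76533/513937 -473297/1027874]
step 1: x' = x̄ + K·y = [1175093/1027874, 242649/513937]
step 1: P' = (I − K·H)·P̄ = [254377/513937 223893/513937; 223893/513937 249404/513937]
step 2: x̄ = F·x = [1903040/513937, 1417742/513937]
step 2: P̄ = F·P·Fᵀ + Q = [8004608/513937 3556864/513937; 3556864/513937 3190358/513937]
step 2: y = z − H·x̄ = [2997705/513937, 3834719/513937]
step 2: S = H·P̄·Hᵀ + R = [37245079/513937 14442750/513937; 14442750/513937 19336568/513937]
step 2: K = P̄·Hᵀ·S⁻¹ = [-44282112/248862689 -115721856/248862689; 37060737/248862689 -229036587/497725378]
step 2: x' = x̄ + K·y = [-200238272/248862689, 96411689/497725378]
step 2: P' = (I − K·H)·P̄ = [123102208/248862689 108341504/248862689; 108341504/248862689 120695083/248862689]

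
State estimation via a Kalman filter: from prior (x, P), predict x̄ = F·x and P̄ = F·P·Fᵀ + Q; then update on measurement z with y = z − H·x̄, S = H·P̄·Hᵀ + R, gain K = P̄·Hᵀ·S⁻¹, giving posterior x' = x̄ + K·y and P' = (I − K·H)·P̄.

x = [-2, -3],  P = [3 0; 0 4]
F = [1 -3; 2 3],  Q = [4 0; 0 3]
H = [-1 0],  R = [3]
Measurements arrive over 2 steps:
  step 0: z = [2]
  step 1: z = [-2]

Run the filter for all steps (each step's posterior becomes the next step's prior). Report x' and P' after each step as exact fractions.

step 0: x̄ = F·x = [7, -13]
step 0: P̄ = F·P·Fᵀ + Q = [43 -30; -30 51]
step 0: y = z − H·x̄ = [9]
step 0: S = H·P̄·Hᵀ + R = [46]
step 0: K = P̄·Hᵀ·S⁻¹ = [-43/46; 15/23]
step 0: x' = x̄ + K·y = [-65/46, -164/23]
step 0: P' = (I − K·H)·P̄ = [129/46 -45/23; -45/23 723/23]
step 1: x̄ = F·x = [919/46, -557/23]
step 1: P̄ = F·P·Fᵀ + Q = [13867/46 -6243/23; -6243/23 6294/23]
step 1: y = z − H·x̄ = [827/46]
step 1: S = H·P̄·Hᵀ + R = [14005/46]
step 1: K = P̄·Hᵀ·S⁻¹ = [-13867/14005; 12486/14005]
step 1: x' = x̄ + K·y = [30491/14005, -114688/14005]
step 1: P' = (I − K·H)·P̄ = [41601/14005 -37458/14005; -37458/14005 443364/14005]

step 0: x' = [-65/46, -164/23], P' = [129/46 -45/23; -45/23 723/23]
step 1: x' = [30491/14005, -114688/14005], P' = [41601/14005 -37458/14005; -37458/14005 443364/14005]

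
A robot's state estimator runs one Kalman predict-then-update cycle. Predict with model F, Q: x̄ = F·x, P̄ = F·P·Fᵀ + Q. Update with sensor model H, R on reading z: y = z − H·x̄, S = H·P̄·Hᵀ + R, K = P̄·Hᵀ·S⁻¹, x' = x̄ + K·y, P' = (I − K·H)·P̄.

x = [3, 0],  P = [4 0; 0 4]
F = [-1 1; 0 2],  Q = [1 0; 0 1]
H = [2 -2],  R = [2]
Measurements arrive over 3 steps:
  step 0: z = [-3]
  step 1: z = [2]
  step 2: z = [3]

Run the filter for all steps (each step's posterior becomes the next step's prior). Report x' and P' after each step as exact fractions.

step 0: x̄ = F·x = [-3, 0]
step 0: P̄ = F·P·Fᵀ + Q = [9 8; 8 17]
step 0: y = z − H·x̄ = [3]
step 0: S = H·P̄·Hᵀ + R = [42]
step 0: K = P̄·Hᵀ·S⁻¹ = [1/21; -3/7]
step 0: x' = x̄ + K·y = [-20/7, -9/7]
step 0: P' = (I − K·H)·P̄ = [187/21 62/7; 62/7 65/7]
step 1: x̄ = F·x = [11/7, -18/7]
step 1: P̄ = F·P·Fᵀ + Q = [31/21 6/7; 6/7 267/7]
step 1: y = z − H·x̄ = [-44/7]
step 1: S = H·P̄·Hᵀ + R = [3226/21]
step 1: K = P̄·Hᵀ·S⁻¹ = [13/1613; -783/1613]
step 1: x' = x̄ + K·y = [2453/1613, 774/1613]
step 1: P' = (I − K·H)·P̄ = [2365/1613 2352/1613; 2352/1613 3135/1613]
step 2: x̄ = F·x = [-1679/1613, 1548/1613]
step 2: P̄ = F·P·Fᵀ + Q = [2409/1613 1566/1613; 1566/1613 14153/1613]
step 2: y = z − H·x̄ = [11293/1613]
step 2: S = H·P̄·Hᵀ + R = [56946/1613]
step 2: K = P̄·Hᵀ·S⁻¹ = [281/9491; -12587/28473]
step 2: x' = x̄ + K·y = [-7912/9491, -60799/28473]
step 2: P' = (I − K·H)·P̄ = [13881/9491 13600/9491; 13600/9491 53387/28473]

step 0: x' = [-20/7, -9/7], P' = [187/21 62/7; 62/7 65/7]
step 1: x' = [2453/1613, 774/1613], P' = [2365/1613 2352/1613; 2352/1613 3135/1613]
step 2: x' = [-7912/9491, -60799/28473], P' = [13881/9491 13600/9491; 13600/9491 53387/28473]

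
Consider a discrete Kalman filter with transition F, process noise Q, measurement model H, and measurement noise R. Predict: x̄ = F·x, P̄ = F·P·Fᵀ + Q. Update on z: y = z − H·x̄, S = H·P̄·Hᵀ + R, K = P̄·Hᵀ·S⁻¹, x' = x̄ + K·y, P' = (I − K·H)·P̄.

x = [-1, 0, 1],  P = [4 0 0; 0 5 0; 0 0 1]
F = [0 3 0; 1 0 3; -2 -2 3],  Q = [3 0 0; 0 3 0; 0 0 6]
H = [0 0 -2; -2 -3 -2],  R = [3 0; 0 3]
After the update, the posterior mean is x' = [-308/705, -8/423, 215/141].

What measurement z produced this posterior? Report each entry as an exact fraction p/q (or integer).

z = [-3, -2]

x̄ = F·x = [0, 2, 5]
P̄ = F·P·Fᵀ + Q = [48 0 -30; 0 16 1; -30 1 51]
S = H·P̄·Hᵀ + R = [207 90; 90 315]
K = P̄·Hᵀ·S⁻¹ = [164/423 -476/2115; 86/1269 -226/1269; -208/423 -1/423]
x' − x̄ = [-308/705, -854/423, -490/141] = K·y
y = (KᵀK)⁻¹·Kᵀ·(x' − x̄) = [7, 14]
z = y + H·x̄ = [7, 14] + [-10, -16] = [-3, -2]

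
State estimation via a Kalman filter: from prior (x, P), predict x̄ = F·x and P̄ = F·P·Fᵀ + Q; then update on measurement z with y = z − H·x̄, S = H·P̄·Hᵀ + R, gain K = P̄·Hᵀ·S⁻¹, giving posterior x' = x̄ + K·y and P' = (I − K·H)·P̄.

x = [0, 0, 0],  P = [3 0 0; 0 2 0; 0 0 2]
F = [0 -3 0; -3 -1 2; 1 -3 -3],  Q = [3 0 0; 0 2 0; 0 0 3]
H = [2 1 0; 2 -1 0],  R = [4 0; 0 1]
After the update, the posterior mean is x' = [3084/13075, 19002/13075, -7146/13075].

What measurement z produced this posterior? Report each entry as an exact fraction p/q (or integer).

z = [2, -1]

x̄ = F·x = [0, 0, 0]
P̄ = F·P·Fᵀ + Q = [21 6 18; 6 39 -15; 18 -15 42]
S = H·P̄·Hᵀ + R = [151 45; 45 100]
K = P̄·Hᵀ·S⁻¹ = [636/2615 3276/13075; 1263/2615 -6372/13075; -39/2615 6756/13075]
x' − x̄ = [3084/13075, 19002/13075, -7146/13075] = K·y
y = (KᵀK)⁻¹·Kᵀ·(x' − x̄) = [2, -1]
z = y + H·x̄ = [2, -1] + [0, 0] = [2, -1]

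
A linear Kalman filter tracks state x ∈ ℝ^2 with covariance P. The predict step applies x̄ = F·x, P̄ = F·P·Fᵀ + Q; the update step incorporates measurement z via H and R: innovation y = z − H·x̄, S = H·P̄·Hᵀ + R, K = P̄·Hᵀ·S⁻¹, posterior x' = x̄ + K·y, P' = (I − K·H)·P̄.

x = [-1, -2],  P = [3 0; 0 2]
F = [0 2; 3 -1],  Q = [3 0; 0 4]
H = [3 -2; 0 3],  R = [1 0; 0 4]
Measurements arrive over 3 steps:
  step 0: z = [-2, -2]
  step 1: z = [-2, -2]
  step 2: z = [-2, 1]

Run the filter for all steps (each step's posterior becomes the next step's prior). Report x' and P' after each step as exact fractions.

step 0: x̄ = F·x = [-4, -1]
step 0: P̄ = F·P·Fᵀ + Q = [11 -4; -4 33]
step 0: y = z − H·x̄ = [8, 1]
step 0: S = H·P̄·Hᵀ + R = [280 -234; -234 301]
step 0: K = P̄·Hᵀ·S⁻¹ = [9533/29524 3117/14762; -78/7381 2367/7381]
step 0: x' = x̄ + K·y = [-17799/14762, -5638/7381]
step 0: P' = (I − K·H)·P̄ = [8719/29524 2078/7381; 2078/7381 3156/7381]
step 1: x̄ = F·x = [-11276/7381, -42121/14762]
step 1: P̄ = F·P·Fᵀ + Q = [34767/7381 6156/7381; 6156/7381 159319/29524]
step 1: y = z − H·x̄ = [-23055/7381, 96839/14762]
step 1: S = H·P̄·Hᵀ + R = [405731/7381 -367149/14762; -367149/14762 1551967/29524]
step 1: K = P̄·Hᵀ·S⁻¹ = [21179367/67048196 6606117/33524098; -244766/16762049 5046375/16762049]
step 1: x' = x̄ + K·y = [-40956239/33524098, -13958962/16762049]
step 1: P' = (I − K·H)·P̄ = [18803997/67048196 4404078/16762049; 4404078/16762049 6728500/16762049]
step 2: x̄ = F·x = [-27917924/16762049, -94950793/33524098]
step 2: P̄ = F·P·Fᵀ + Q = [77200147/16762049 12967468/16762049; 12967468/16762049 358644885/67048196]
step 2: y = z − H·x̄ = [-44721119/16762049, 318376477/33524098]
step 2: S = H·P̄·Hᵀ + R = [914598641/16762049 -842520231/33524098; -842520231/33524098 3495996749/67048196]
step 2: K = P̄·Hᵀ·S⁻¹ = [6686516851/21200898836 14582794767/74203145926; -80240022/5300224709 11147726133/37101572963]
step 2: x' = x̄ + K·y = [-23767624782/37101572963, 2284563433/37101572963]
step 2: P' = (I − K·H)·P̄ = [41526841127/148406291852 9721863178/37101572963; 9721863178/37101572963 14863634844/37101572963]

step 0: x' = [-17799/14762, -5638/7381], P' = [8719/29524 2078/7381; 2078/7381 3156/7381]
step 1: x' = [-40956239/33524098, -13958962/16762049], P' = [18803997/67048196 4404078/16762049; 4404078/16762049 6728500/16762049]
step 2: x' = [-23767624782/37101572963, 2284563433/37101572963], P' = [41526841127/148406291852 9721863178/37101572963; 9721863178/37101572963 14863634844/37101572963]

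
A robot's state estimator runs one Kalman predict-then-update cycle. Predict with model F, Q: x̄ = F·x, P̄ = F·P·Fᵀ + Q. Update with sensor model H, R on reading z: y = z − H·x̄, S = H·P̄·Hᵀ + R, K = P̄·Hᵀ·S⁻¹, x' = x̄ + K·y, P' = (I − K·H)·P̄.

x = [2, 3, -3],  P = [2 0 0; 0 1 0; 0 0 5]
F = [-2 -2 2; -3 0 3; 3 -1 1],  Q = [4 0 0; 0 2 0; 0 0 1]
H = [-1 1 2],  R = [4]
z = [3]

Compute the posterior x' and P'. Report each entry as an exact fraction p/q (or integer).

x' = [-1732/109, -1601/109, 94/109]
P' = [3888/109 4476/109 -282/109; 4476/109 6796/109 -1126/109; -282/109 -1126/109 516/109]

x̄ = F·x = [-16, -15, 0]
P̄ = F·P·Fᵀ + Q = [36 42 0; 42 65 -3; 0 -3 25]
y = z − H·x̄ = [2]
S = H·P̄·Hᵀ + R = [109]
K = P̄·Hᵀ·S⁻¹ = [6/109; 17/109; 47/109]
x' = x̄ + K·y = [-1732/109, -1601/109, 94/109]
P' = (I − K·H)·P̄ = [3888/109 4476/109 -282/109; 4476/109 6796/109 -1126/109; -282/109 -1126/109 516/109]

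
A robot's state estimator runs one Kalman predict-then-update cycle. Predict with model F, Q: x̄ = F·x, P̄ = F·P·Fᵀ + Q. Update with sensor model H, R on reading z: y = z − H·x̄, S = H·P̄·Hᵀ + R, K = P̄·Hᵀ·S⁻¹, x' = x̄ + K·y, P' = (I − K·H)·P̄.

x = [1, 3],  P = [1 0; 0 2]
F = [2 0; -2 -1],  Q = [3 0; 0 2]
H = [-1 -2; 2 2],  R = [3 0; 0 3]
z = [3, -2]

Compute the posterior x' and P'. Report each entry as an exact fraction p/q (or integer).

x' = [541/322, -61/23]
P' = [1023/322 -54/23; -54/23 48/23]

x̄ = F·x = [2, -5]
P̄ = F·P·Fᵀ + Q = [7 -4; -4 8]
y = z − H·x̄ = [-5, 4]
S = H·P̄·Hᵀ + R = [26 -22; -22 31]
K = P̄·Hᵀ·S⁻¹ = [163/322 89/161; -14/23 -4/23]
x' = x̄ + K·y = [541/322, -61/23]
P' = (I − K·H)·P̄ = [1023/322 -54/23; -54/23 48/23]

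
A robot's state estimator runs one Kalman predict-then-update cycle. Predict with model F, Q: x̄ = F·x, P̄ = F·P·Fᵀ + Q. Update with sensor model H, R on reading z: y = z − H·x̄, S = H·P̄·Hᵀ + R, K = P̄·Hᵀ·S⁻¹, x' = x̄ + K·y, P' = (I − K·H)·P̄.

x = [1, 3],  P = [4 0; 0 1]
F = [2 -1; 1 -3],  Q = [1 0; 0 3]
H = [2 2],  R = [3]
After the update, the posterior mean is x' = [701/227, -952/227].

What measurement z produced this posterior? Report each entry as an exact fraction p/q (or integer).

z = [-2]

x̄ = F·x = [-1, -8]
P̄ = F·P·Fᵀ + Q = [18 11; 11 16]
S = H·P̄·Hᵀ + R = [227]
K = P̄·Hᵀ·S⁻¹ = [58/227; 54/227]
x' − x̄ = [928/227, 864/227] = K·y
y = (KᵀK)⁻¹·Kᵀ·(x' − x̄) = [16]
z = y + H·x̄ = [16] + [-18] = [-2]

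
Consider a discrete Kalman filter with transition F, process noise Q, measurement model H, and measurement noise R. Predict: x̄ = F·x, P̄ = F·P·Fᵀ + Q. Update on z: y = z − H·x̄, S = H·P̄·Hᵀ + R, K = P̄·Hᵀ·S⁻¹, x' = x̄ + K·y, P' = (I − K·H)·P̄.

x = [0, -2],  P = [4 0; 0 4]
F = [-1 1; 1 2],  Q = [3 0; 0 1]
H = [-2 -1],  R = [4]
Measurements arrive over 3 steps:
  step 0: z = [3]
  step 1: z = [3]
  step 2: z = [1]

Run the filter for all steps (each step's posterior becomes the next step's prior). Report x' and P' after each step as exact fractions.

step 0: x̄ = F·x = [-2, -4]
step 0: P̄ = F·P·Fᵀ + Q = [11 4; 4 21]
step 0: y = z − H·x̄ = [-5]
step 0: S = H·P̄·Hᵀ + R = [85]
step 0: K = P̄·Hᵀ·S⁻¹ = [-26/85; -29/85]
step 0: x' = x̄ + K·y = [-8/17, -39/17]
step 0: P' = (I − K·H)·P̄ = [259/85 -414/85; -414/85 944/85]
step 1: x̄ = F·x = [-31/17, -86/17]
step 1: P̄ = F·P·Fᵀ + Q = [2286/85 2043/85; 2043/85 2464/85]
step 1: y = z − H·x̄ = [-97/17]
step 1: S = H·P̄·Hᵀ + R = [4024/17]
step 1: K = P̄·Hᵀ·S⁻¹ = [-1323/4024; -655/2012]
step 1: x' = x̄ + K·y = [211/4024, -6441/2012]
step 1: P' = (I − K·H)·P̄ = [26307/20120 -13077/10060; -13077/10060 19627/5030]
step 2: x̄ = F·x = [-13093/4024, -25553/4024]
step 2: P̄ = F·P·Fᵀ + Q = [217483/20120 156863/20120; 156863/20120 255843/20120]
step 2: y = z − H·x̄ = [-47715/4024]
step 2: S = H·P̄·Hᵀ + R = [1833707/20120]
step 2: K = P̄·Hᵀ·S⁻¹ = [-591829/1833707; -569569/1833707]
step 2: x' = x̄ + K·y = [1051291/1833707, -4890589/1833707]
step 2: P' = (I − K·H)·P̄ = [2412452/1833707 -2457588/1833707; -2457588/1833707 7193452/1833707]

step 0: x' = [-8/17, -39/17], P' = [259/85 -414/85; -414/85 944/85]
step 1: x' = [211/4024, -6441/2012], P' = [26307/20120 -13077/10060; -13077/10060 19627/5030]
step 2: x' = [1051291/1833707, -4890589/1833707], P' = [2412452/1833707 -2457588/1833707; -2457588/1833707 7193452/1833707]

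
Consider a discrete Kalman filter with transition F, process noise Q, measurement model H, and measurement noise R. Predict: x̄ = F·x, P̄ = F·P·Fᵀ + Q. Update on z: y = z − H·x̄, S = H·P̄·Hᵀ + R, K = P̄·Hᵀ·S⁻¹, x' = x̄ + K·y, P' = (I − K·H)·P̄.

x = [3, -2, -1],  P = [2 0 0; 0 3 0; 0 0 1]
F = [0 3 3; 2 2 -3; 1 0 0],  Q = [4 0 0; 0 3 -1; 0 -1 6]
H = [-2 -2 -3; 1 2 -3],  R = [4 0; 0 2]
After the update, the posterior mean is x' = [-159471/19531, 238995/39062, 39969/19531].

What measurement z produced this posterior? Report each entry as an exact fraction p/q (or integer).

x̄ = F·x = [-9, 5, 3]
P̄ = F·P·Fᵀ + Q = [40 9 0; 9 32 3; 0 3 8]
S = H·P̄·Hᵀ + R = [472 -190; -190 242]
K = P̄·Hᵀ·S⁻¹ = [-3174/19531 2189/19531; -4931/39062 6459/39062; -2670/19531 -3549/19531]
x' − x̄ = [16308/19531, 43685/39062, -18624/19531] = K·y
y = (KᵀK)⁻¹·Kᵀ·(x' − x̄) = [-1, 6]
z = y + H·x̄ = [-1, 6] + [-1, -8] = [-2, -2]

z = [-2, -2]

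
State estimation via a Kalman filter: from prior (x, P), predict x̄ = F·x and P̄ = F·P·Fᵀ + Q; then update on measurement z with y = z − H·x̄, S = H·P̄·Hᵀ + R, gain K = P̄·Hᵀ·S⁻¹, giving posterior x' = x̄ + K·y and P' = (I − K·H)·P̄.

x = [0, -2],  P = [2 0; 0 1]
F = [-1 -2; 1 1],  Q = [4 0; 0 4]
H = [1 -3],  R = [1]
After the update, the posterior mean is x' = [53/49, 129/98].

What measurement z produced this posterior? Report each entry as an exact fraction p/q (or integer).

z = [-3]

x̄ = F·x = [4, -2]
P̄ = F·P·Fᵀ + Q = [10 -4; -4 7]
S = H·P̄·Hᵀ + R = [98]
K = P̄·Hᵀ·S⁻¹ = [11/49; -25/98]
x' − x̄ = [-143/49, 325/98] = K·y
y = (KᵀK)⁻¹·Kᵀ·(x' − x̄) = [-13]
z = y + H·x̄ = [-13] + [10] = [-3]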